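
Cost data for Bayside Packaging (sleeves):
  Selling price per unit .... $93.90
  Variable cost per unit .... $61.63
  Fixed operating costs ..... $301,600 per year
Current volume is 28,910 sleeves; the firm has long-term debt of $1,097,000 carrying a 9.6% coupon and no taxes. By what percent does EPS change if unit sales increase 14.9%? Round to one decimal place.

+26.4%

Total contribution margin = 28,910 × $32.27 = $932,925.70.
EBIT = $932,925.70 − $301,600 = $631,325.70.
After interest of $105,312.00, pre-tax earnings = $526,013.70.
Degree of combined leverage = contribution ÷ (EBIT − I) = $932,925.70 ÷ $526,013.70 = 1.7736.
EPS therefore changes by 1.7736 × (+14.9%) = +26.4%.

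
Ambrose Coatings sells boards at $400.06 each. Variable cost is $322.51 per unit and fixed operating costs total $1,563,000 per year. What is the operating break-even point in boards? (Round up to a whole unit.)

Contribution margin per unit = $400.06 − $322.51 = $77.55.
Break-even Q = $1,563,000 / $77.55 = 20,154.74 → 20,155 boards.

20,155 boards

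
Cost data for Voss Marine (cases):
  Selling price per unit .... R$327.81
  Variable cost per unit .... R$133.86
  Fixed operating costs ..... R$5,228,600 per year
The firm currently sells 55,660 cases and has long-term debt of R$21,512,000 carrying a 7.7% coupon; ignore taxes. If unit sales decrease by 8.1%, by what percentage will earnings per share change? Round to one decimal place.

Contribution at this volume is 55,660 × R$193.95 = R$10,795,257.00.
EBIT = R$10,795,257.00 − R$5,228,600 = R$5,566,657.00.
Interest = R$1,656,424.00, so EBIT − I = R$3,910,233.00.
Degree of combined leverage = contribution ÷ (EBIT − I) = R$10,795,257.00 ÷ R$3,910,233.00 = 2.7608.
%ΔEPS = DCL × %ΔSales = 2.7608 × -8.1% = -22.4%.

-22.4%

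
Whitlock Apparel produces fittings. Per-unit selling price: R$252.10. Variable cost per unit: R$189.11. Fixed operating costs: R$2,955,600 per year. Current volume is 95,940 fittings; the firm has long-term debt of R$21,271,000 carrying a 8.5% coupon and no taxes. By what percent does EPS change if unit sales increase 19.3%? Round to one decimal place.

At 95,940 units, contribution = 95,940 × R$62.99 = R$6,043,260.60.
Operating income = contribution − fixed costs = R$6,043,260.60 − R$2,955,600 = R$3,087,660.60.
After interest of R$1,808,035.00, pre-tax earnings = R$1,279,625.60.
DCL = total CM / (EBIT − I) = R$6,043,260.60 / R$1,279,625.60 = 4.7227.
%ΔEPS = DCL × %ΔSales = 4.7227 × +19.3% = +91.1%.

+91.1%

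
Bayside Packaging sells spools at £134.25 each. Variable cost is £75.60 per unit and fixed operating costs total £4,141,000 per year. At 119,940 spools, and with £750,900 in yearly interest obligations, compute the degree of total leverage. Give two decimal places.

Contribution at this volume is 119,940 × £58.65 = £7,034,481.00.
EBIT = £7,034,481.00 − £4,141,000 = £2,893,481.00. Interest = £750,900.00, so EBIT − I = £2,142,581.00.
DCL = contribution ÷ (EBIT − I) = £7,034,481.00 ÷ £2,142,581.00 = 3.2832.

3.28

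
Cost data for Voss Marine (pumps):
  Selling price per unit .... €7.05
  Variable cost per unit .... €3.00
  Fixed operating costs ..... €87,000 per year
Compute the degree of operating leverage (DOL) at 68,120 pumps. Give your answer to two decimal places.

1.46

At 68,120 units, contribution = 68,120 × €4.05 = €275,886.00.
Operating income = contribution − fixed costs = €275,886.00 − €87,000 = €188,886.00.
Degree of operating leverage = €275,886.00 / €188,886.00 = 1.4606.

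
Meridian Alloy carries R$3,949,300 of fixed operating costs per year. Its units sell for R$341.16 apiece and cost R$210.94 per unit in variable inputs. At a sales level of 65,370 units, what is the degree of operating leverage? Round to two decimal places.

Total contribution margin = 65,370 × R$130.22 = R$8,512,481.40.
Subtracting fixed costs: EBIT = R$8,512,481.40 − R$3,949,300 = R$4,563,181.40.
So DOL = total CM / EBIT = R$8,512,481.40 / R$4,563,181.40 = 1.8655.

1.87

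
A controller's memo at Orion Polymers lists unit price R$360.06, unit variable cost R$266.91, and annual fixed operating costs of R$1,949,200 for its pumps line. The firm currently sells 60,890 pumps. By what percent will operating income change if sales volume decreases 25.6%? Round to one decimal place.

At 60,890 units, contribution = 60,890 × R$93.15 = R$5,671,903.50.
Subtracting fixed costs: EBIT = R$5,671,903.50 − R$1,949,200 = R$3,722,703.50.
So DOL = total CM / EBIT = R$5,671,903.50 / R$3,722,703.50 = 1.5236.
So EBIT moves 1.5236 × (-25.6%) = -39.0%.

-39.0%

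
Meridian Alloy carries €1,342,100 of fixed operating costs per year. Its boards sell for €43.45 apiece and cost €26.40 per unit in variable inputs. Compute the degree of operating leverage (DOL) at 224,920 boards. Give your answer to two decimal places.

Contribution at this volume is 224,920 × €17.05 = €3,834,886.00.
Operating income = contribution − fixed costs = €3,834,886.00 − €1,342,100 = €2,492,786.00.
So DOL = total CM / EBIT = €3,834,886.00 / €2,492,786.00 = 1.5384.

1.54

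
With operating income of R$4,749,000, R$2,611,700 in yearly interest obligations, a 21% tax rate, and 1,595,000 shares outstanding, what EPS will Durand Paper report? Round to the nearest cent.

Interest = R$2,611,700.00, so EBT = R$4,749,000 − R$2,611,700.00 = R$2,137,300.00.
Net income = R$2,137,300.00 × (1 − 0.21) = R$1,688,467.00.
EPS = R$1,688,467.00 ÷ 1,595,000 = R$1.06.

R$1.06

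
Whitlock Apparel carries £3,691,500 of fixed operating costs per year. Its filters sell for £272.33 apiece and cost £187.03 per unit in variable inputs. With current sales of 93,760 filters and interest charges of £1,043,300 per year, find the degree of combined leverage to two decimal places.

Total contribution margin = 93,760 × £85.30 = £7,997,728.00.
Subtracting fixed costs: EBIT = £7,997,728.00 − £3,691,500 = £4,306,228.00. Interest = £1,043,300.00, so EBIT − I = £3,262,928.00.
Degree of total leverage = total CM / (EBIT − interest) = £7,997,728.00 / £3,262,928.00 = 2.4511.

2.45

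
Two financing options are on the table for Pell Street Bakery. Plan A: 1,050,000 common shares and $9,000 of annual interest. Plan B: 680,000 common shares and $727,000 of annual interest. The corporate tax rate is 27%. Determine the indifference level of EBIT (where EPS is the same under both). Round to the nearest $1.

At indifference, (EBIT − 9,000)(1 − t)/1,050,000 = (EBIT − 727,000)(1 − t)/680,000.
Cancelling (1 − t) and cross-multiplying: 680,000·(EBIT − 9,000) = 1,050,000·(EBIT − 727,000).
Solving, EBIT = (727,000·1,050,000 − 9,000·680,000) / (1,050,000 − 680,000) = 757,230,000,000 / 370,000 = 2,046,567.57.

$2,046,568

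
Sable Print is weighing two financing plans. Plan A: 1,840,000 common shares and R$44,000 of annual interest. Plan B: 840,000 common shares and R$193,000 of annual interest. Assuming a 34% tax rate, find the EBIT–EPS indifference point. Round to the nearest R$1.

R$318,160

At indifference, (EBIT − 44,000)(1 − t)/1,840,000 = (EBIT − 193,000)(1 − t)/840,000.
Cancelling (1 − t) and cross-multiplying: 840,000·(EBIT − 44,000) = 1,840,000·(EBIT − 193,000).
Solving, EBIT = (193,000·1,840,000 − 44,000·840,000) / (1,840,000 − 840,000) = 318,160,000,000 / 1,000,000 = 318,160.00.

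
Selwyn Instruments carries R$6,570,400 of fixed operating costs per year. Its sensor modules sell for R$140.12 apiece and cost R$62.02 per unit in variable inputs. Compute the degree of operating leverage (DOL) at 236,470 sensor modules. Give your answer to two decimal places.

Contribution at this volume is 236,470 × R$78.10 = R$18,468,307.00.
EBIT = R$18,468,307.00 − R$6,570,400 = R$11,897,907.00.
Degree of operating leverage = R$18,468,307.00 / R$11,897,907.00 = 1.5522.

1.55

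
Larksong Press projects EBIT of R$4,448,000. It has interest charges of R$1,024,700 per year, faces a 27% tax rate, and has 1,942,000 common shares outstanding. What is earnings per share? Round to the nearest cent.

Pre-tax income = R$4,448,000 − R$1,024,700.00 = R$3,423,300.00.
After tax at 27%: net income = R$3,423,300.00 × 0.73 = R$2,499,009.00.
EPS = R$2,499,009.00 ÷ 1,942,000 = R$1.29.

R$1.29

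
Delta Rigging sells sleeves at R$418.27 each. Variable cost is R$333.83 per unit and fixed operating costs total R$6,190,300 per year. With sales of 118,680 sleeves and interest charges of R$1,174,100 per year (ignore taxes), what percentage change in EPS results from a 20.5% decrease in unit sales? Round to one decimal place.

-77.3%

At 118,680 units, contribution = 118,680 × R$84.44 = R$10,021,339.20.
Operating income = contribution − fixed costs = R$10,021,339.20 − R$6,190,300 = R$3,831,039.20.
Interest = R$1,174,100.00, so EBIT − I = R$2,656,939.20.
DCL = total CM / (EBIT − I) = R$10,021,339.20 / R$2,656,939.20 = 3.7718.
%ΔEPS = DCL × %ΔSales = 3.7718 × -20.5% = -77.3%.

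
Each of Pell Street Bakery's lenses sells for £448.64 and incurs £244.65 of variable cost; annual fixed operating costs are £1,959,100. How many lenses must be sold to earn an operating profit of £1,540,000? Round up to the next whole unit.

Each unit contributes £448.64 − £244.65 = £203.99.
Units = (FC + target) / CM = (£1,959,100 + £1,540,000) / £203.99 = 17,153.29, so 17,154 lenses.

17,154 lenses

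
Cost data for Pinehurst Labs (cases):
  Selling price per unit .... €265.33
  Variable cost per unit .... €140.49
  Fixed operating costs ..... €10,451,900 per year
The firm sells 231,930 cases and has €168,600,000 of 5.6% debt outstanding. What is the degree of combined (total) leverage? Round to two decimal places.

Contribution at this volume is 231,930 × €124.84 = €28,954,141.20.
Operating income = contribution − fixed costs = €28,954,141.20 − €10,451,900 = €18,502,241.20. Interest = €9,441,600.00, so EBIT − I = €9,060,641.20.
DCL = contribution ÷ (EBIT − I) = €28,954,141.20 ÷ €9,060,641.20 = 3.1956.

3.20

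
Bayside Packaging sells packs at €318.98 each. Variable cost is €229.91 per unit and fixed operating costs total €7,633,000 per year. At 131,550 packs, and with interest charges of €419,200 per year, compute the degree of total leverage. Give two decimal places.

Total contribution margin = 131,550 × €89.07 = €11,717,158.50.
Operating income = contribution − fixed costs = €11,717,158.50 − €7,633,000 = €4,084,158.50. Interest = €419,200.00, so EBIT − I = €3,664,958.50.
Degree of total leverage = total CM / (EBIT − interest) = €11,717,158.50 / €3,664,958.50 = 3.1971.

3.20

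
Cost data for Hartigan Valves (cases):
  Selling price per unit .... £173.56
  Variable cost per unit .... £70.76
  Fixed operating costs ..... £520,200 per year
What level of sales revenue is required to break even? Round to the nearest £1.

£878,268

Contribution margin per unit = £173.56 − £70.76 = £102.80, a CM ratio of £102.80 ÷ £173.56 = 0.5923.
Break-even sales = FC ÷ CM ratio = £520,200 × £173.56 / £102.80 = £878,268.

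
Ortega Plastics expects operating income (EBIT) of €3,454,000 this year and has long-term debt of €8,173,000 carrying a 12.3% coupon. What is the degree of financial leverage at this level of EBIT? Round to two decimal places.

1.41

Annual interest charges come to €1,005,279.00.
Degree of financial leverage = EBIT / (EBIT − interest) = €3,454,000 / €2,448,721.00 = 1.4105.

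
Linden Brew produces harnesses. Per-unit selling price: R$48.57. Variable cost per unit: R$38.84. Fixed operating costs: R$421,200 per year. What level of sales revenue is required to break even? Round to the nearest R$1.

R$2,102,537

Contribution margin per unit = R$48.57 − R$38.84 = R$9.73, a CM ratio of R$9.73 ÷ R$48.57 = 0.2003.
Break-even sales = FC ÷ CM ratio = R$421,200 × R$48.57 / R$9.73 = R$2,102,537.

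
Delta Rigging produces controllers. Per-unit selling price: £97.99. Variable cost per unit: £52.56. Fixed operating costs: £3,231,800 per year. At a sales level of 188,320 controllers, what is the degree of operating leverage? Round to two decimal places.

Total contribution margin = 188,320 × £45.43 = £8,555,377.60.
Subtracting fixed costs: EBIT = £8,555,377.60 − £3,231,800 = £5,323,577.60.
Degree of operating leverage = £8,555,377.60 / £5,323,577.60 = 1.6071.

1.61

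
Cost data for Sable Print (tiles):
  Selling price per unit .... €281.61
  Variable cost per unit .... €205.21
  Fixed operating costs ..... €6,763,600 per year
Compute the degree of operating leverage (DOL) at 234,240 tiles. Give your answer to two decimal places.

1.61

Total contribution margin = 234,240 × €76.40 = €17,895,936.00.
Subtracting fixed costs: EBIT = €17,895,936.00 − €6,763,600 = €11,132,336.00.
DOL = contribution ÷ EBIT = €17,895,936.00 ÷ €11,132,336.00 = 1.6076.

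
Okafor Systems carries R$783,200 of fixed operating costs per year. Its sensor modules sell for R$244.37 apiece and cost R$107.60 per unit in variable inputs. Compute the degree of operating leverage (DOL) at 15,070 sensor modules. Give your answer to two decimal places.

At 15,070 units, contribution = 15,070 × R$136.77 = R$2,061,123.90.
Subtracting fixed costs: EBIT = R$2,061,123.90 − R$783,200 = R$1,277,923.90.
So DOL = total CM / EBIT = R$2,061,123.90 / R$1,277,923.90 = 1.6129.

1.61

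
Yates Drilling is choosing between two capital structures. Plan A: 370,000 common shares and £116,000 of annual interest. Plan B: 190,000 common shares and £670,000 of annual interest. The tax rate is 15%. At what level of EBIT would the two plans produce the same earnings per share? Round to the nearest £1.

£1,254,778

Set EPS_A = EPS_B: (EBIT − £116,000)(1 − 0.15) ÷ 370,000 = (EBIT − £670,000)(1 − 0.15) ÷ 190,000.
The (1 − t) factor cancels: (EBIT − 116,000) × 190,000 = (EBIT − 670,000) × 370,000.
EBIT × (370,000 − 190,000) = 670,000 × 370,000 − 116,000 × 190,000 = 225,860,000,000, so EBIT = 225,860,000,000 ÷ 180,000 = 1,254,777.78.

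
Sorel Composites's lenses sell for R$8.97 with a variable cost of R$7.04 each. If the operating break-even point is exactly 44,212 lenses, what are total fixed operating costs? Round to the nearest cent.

R$85,329.16

Each unit contributes R$8.97 − R$7.04 = R$1.93.
Since BE = FC / CM, FC = 44,212 × R$1.93 = R$85,329.16.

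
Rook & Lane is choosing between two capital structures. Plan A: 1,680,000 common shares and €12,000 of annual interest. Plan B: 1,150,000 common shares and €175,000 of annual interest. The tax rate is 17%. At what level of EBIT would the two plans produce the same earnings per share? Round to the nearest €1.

€528,679

Set EPS_A = EPS_B: (EBIT − €12,000)(1 − 0.17) ÷ 1,680,000 = (EBIT − €175,000)(1 − 0.17) ÷ 1,150,000.
Cancelling (1 − t) and cross-multiplying: 1,150,000·(EBIT − 12,000) = 1,680,000·(EBIT − 175,000).
Solving, EBIT = (175,000·1,680,000 − 12,000·1,150,000) / (1,680,000 − 1,150,000) = 280,200,000,000 / 530,000 = 528,679.25.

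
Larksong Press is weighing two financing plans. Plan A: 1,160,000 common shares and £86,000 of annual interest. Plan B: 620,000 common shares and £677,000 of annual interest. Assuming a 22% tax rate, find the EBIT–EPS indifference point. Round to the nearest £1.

£1,355,556

At indifference, (EBIT − 86,000)(1 − t)/1,160,000 = (EBIT − 677,000)(1 − t)/620,000.
Cancelling (1 − t) and cross-multiplying: 620,000·(EBIT − 86,000) = 1,160,000·(EBIT − 677,000).
EBIT × (1,160,000 − 620,000) = 677,000 × 1,160,000 − 86,000 × 620,000 = 732,000,000,000, so EBIT = 732,000,000,000 ÷ 540,000 = 1,355,555.56.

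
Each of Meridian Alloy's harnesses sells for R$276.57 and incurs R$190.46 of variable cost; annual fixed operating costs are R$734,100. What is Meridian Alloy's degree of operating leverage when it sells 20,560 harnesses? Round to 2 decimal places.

1.71

Contribution at this volume is 20,560 × R$86.11 = R$1,770,421.60.
Subtracting fixed costs: EBIT = R$1,770,421.60 − R$734,100 = R$1,036,321.60.
Degree of operating leverage = R$1,770,421.60 / R$1,036,321.60 = 1.7084.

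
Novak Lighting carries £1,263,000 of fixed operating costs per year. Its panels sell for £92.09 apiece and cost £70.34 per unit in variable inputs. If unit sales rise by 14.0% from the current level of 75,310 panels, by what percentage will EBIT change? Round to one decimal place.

+61.2%

Contribution at this volume is 75,310 × £21.75 = £1,637,992.50.
EBIT = £1,637,992.50 − £1,263,000 = £374,992.50.
So DOL = total CM / EBIT = £1,637,992.50 / £374,992.50 = 4.3681.
%ΔEBIT = DOL × %ΔSales = 4.3681 × +14.0% = +61.2%.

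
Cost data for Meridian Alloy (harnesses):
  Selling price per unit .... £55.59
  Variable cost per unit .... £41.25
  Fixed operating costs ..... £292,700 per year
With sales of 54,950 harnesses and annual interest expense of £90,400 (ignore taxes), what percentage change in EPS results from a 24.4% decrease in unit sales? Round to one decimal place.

Total contribution margin = 54,950 × £14.34 = £787,983.00.
EBIT = £787,983.00 − £292,700 = £495,283.00.
Interest = £90,400.00, so EBIT − I = £404,883.00.
DCL = total CM / (EBIT − I) = £787,983.00 / £404,883.00 = 1.9462.
%ΔEPS = DCL × %ΔSales = 1.9462 × -24.4% = -47.5%.

-47.5%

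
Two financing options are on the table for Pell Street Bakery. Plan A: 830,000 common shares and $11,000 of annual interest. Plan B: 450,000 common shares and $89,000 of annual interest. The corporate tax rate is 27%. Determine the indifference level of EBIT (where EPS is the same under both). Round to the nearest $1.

Set EPS_A = EPS_B: (EBIT − $11,000)(1 − 0.27) ÷ 830,000 = (EBIT − $89,000)(1 − 0.27) ÷ 450,000.
Cancelling (1 − t) and cross-multiplying: 450,000·(EBIT − 11,000) = 830,000·(EBIT − 89,000).
EBIT × (830,000 − 450,000) = 89,000 × 830,000 − 11,000 × 450,000 = 68,920,000,000, so EBIT = 68,920,000,000 ÷ 380,000 = 181,368.42.

$181,368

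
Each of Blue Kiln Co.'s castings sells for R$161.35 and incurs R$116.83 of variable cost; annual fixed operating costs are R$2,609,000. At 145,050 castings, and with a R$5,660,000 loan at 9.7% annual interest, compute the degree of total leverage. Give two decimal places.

At 145,050 units, contribution = 145,050 × R$44.52 = R$6,457,626.00.
Subtracting fixed costs: EBIT = R$6,457,626.00 − R$2,609,000 = R$3,848,626.00. Interest = R$549,020.00.
DOL = R$6,457,626.00 ÷ R$3,848,626.00 = 1.6779; DFL = R$3,848,626.00 ÷ R$3,299,606.00 = 1.1664.
DCL = DOL × DFL = 1.6779 × 1.1664 = 1.9571.

1.96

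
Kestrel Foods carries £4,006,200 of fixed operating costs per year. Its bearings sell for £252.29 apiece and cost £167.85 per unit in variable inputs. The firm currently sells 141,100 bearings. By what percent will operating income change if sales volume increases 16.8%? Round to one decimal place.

Total contribution margin = 141,100 × £84.44 = £11,914,484.00.
Subtracting fixed costs: EBIT = £11,914,484.00 − £4,006,200 = £7,908,284.00.
So DOL = total CM / EBIT = £11,914,484.00 / £7,908,284.00 = 1.5066.
So EBIT moves 1.5066 × (+16.8%) = +25.3%.

+25.3%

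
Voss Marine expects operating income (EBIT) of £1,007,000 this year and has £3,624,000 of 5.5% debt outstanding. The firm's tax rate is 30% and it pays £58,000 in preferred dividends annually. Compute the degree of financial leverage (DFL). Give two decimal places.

1.39

Annual interest charges come to £199,320.00.
Preferred dividends grossed up pre-tax: £58,000 / (1 − 0.30) = £82,857.14.
DFL = EBIT ÷ [EBIT − I − D_p/(1−t)] = £1,007,000 ÷ [£1,007,000 − £199,320.00 − £82,857.14] = £1,007,000 ÷ £724,822.86 = 1.3893.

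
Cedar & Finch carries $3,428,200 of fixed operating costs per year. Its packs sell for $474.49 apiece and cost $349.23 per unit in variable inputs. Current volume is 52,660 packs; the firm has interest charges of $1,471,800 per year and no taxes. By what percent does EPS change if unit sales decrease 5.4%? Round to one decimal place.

Contribution at this volume is 52,660 × $125.26 = $6,596,191.60.
Operating income = contribution − fixed costs = $6,596,191.60 − $3,428,200 = $3,167,991.60.
Interest = $1,471,800.00, so EBIT − I = $1,696,191.60.
Degree of combined leverage = contribution ÷ (EBIT − I) = $6,596,191.60 ÷ $1,696,191.60 = 3.8888.
EPS therefore changes by 3.8888 × (-5.4%) = -21.0%.

-21.0%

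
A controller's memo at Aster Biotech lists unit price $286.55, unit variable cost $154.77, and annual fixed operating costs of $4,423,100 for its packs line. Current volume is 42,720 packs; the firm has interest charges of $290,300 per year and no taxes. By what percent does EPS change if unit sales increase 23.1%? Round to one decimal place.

+141.9%

Contribution at this volume is 42,720 × $131.78 = $5,629,641.60.
Subtracting fixed costs: EBIT = $5,629,641.60 − $4,423,100 = $1,206,541.60.
Interest = $290,300.00, so EBIT − I = $916,241.60.
Degree of combined leverage = contribution ÷ (EBIT − I) = $5,629,641.60 ÷ $916,241.60 = 6.1443.
EPS therefore changes by 6.1443 × (+23.1%) = +141.9%.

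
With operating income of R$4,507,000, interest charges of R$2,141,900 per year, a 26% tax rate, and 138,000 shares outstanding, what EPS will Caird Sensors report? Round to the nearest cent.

Interest = R$2,141,900.00, so EBT = R$4,507,000 − R$2,141,900.00 = R$2,365,100.00.
After tax at 26%: net income = R$2,365,100.00 × 0.74 = R$1,750,174.00.
Per share: R$1,750,174.00 / 138,000 shares = R$12.68.

R$12.68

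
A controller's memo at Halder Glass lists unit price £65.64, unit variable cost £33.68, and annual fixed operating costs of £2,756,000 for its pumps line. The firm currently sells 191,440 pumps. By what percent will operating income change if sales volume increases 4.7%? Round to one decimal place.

Total contribution margin = 191,440 × £31.96 = £6,118,422.40.
Subtracting fixed costs: EBIT = £6,118,422.40 − £2,756,000 = £3,362,422.40.
DOL = contribution ÷ EBIT = £6,118,422.40 ÷ £3,362,422.40 = 1.8196.
Operating income changes by 1.8196 × +4.7% = +8.6%.

+8.6%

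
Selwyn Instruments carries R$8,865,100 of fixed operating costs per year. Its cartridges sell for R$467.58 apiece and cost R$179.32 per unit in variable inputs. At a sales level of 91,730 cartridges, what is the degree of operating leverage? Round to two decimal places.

1.50

Contribution at this volume is 91,730 × R$288.26 = R$26,442,089.80.
EBIT = R$26,442,089.80 − R$8,865,100 = R$17,576,989.80.
Degree of operating leverage = R$26,442,089.80 / R$17,576,989.80 = 1.5044.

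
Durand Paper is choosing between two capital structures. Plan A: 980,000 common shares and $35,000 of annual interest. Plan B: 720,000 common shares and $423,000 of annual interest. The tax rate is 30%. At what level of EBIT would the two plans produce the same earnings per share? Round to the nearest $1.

$1,497,462

Set EPS_A = EPS_B: (EBIT − $35,000)(1 − 0.30) ÷ 980,000 = (EBIT − $423,000)(1 − 0.30) ÷ 720,000.
Cancelling (1 − t) and cross-multiplying: 720,000·(EBIT − 35,000) = 980,000·(EBIT − 423,000).
EBIT × (980,000 − 720,000) = 423,000 × 980,000 − 35,000 × 720,000 = 389,340,000,000, so EBIT = 389,340,000,000 ÷ 260,000 = 1,497,461.54.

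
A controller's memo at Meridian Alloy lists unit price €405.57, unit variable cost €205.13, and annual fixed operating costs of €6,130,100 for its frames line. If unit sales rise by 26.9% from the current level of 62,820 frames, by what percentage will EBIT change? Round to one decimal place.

+52.4%

Total contribution margin = 62,820 × €200.44 = €12,591,640.80.
Operating income = contribution − fixed costs = €12,591,640.80 − €6,130,100 = €6,461,540.80.
Degree of operating leverage = €12,591,640.80 / €6,461,540.80 = 1.9487.
Operating income changes by 1.9487 × +26.9% = +52.4%.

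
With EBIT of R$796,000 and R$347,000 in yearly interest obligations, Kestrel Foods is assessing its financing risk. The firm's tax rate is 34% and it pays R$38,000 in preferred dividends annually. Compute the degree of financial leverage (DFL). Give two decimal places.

Interest = R$347,000.00.
Pre-tax preferred-dividend burden = R$38,000 ÷ (1 − 0.34) = R$57,575.76.
DFL = EBIT ÷ [EBIT − I − D_p/(1−t)] = R$796,000 ÷ [R$796,000 − R$347,000.00 − R$57,575.76] = R$796,000 ÷ R$391,424.24 = 2.0336.

2.03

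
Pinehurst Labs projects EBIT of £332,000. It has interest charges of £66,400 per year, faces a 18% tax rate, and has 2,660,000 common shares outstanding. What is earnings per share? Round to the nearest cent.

Pre-tax income = £332,000 − £66,400.00 = £265,600.00.
Net income = £265,600.00 × (1 − 0.18) = £217,792.00.
Per share: £217,792.00 / 2,660,000 shares = £0.08.

£0.08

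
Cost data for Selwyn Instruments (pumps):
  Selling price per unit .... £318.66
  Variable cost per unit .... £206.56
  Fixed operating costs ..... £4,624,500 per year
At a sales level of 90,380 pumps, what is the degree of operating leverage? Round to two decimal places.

1.84

At 90,380 units, contribution = 90,380 × £112.10 = £10,131,598.00.
Subtracting fixed costs: EBIT = £10,131,598.00 − £4,624,500 = £5,507,098.00.
Degree of operating leverage = £10,131,598.00 / £5,507,098.00 = 1.8397.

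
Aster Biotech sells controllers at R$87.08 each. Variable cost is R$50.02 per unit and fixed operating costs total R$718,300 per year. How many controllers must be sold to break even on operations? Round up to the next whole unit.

19,383 controllers

Each unit contributes R$87.08 − R$50.02 = R$37.06.
Break-even Q = R$718,300 / R$37.06 = 19,382.08 → 19,383 controllers.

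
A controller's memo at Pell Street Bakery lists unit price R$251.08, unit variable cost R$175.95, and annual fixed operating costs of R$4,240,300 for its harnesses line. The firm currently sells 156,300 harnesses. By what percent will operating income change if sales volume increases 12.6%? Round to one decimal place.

+19.7%

At 156,300 units, contribution = 156,300 × R$75.13 = R$11,742,819.00.
EBIT = R$11,742,819.00 − R$4,240,300 = R$7,502,519.00.
So DOL = total CM / EBIT = R$11,742,819.00 / R$7,502,519.00 = 1.5652.
%ΔEBIT = DOL × %ΔSales = 1.5652 × +12.6% = +19.7%.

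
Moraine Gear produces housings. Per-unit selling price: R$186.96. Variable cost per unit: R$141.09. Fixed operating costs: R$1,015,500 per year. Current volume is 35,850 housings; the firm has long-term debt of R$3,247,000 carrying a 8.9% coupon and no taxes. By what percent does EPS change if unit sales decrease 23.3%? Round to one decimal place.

-112.7%

Total contribution margin = 35,850 × R$45.87 = R$1,644,439.50.
EBIT = R$1,644,439.50 − R$1,015,500 = R$628,939.50.
Interest = R$288,983.00, so EBIT − I = R$339,956.50.
Degree of combined leverage = contribution ÷ (EBIT − I) = R$1,644,439.50 ÷ R$339,956.50 = 4.8372.
%ΔEPS = DCL × %ΔSales = 4.8372 × -23.3% = -112.7%.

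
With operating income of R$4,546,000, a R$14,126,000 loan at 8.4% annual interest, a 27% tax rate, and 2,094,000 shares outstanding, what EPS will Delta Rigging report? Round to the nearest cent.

R$1.17

Pre-tax income = R$4,546,000 − R$1,186,584.00 = R$3,359,416.00.
Net income = R$3,359,416.00 × (1 − 0.27) = R$2,452,373.68.
Per share: R$2,452,373.68 / 2,094,000 shares = R$1.17.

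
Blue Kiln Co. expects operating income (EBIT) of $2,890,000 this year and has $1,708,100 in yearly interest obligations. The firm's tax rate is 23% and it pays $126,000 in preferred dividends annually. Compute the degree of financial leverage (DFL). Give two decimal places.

2.84

Interest = $1,708,100.00.
Preferred dividends grossed up pre-tax: $126,000 / (1 − 0.23) = $163,636.36.
DFL = EBIT ÷ [EBIT − I − D_p/(1−t)] = $2,890,000 ÷ [$2,890,000 − $1,708,100.00 − $163,636.36] = $2,890,000 ÷ $1,018,263.64 = 2.8382.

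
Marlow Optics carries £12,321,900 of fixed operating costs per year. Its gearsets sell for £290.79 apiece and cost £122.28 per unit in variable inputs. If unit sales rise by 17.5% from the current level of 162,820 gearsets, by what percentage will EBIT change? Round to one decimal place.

+31.8%

Contribution at this volume is 162,820 × £168.51 = £27,436,798.20.
Subtracting fixed costs: EBIT = £27,436,798.20 − £12,321,900 = £15,114,898.20.
So DOL = total CM / EBIT = £27,436,798.20 / £15,114,898.20 = 1.8152.
Operating income changes by 1.8152 × +17.5% = +31.8%.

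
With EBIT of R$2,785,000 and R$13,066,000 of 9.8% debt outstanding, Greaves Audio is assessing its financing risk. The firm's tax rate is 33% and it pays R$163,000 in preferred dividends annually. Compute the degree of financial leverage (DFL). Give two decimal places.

Annual interest charges come to R$1,280,468.00.
Preferred dividends grossed up pre-tax: R$163,000 / (1 − 0.33) = R$243,283.58.
DFL = EBIT ÷ [EBIT − I − D_p/(1−t)] = R$2,785,000 ÷ [R$2,785,000 − R$1,280,468.00 − R$243,283.58] = R$2,785,000 ÷ R$1,261,248.42 = 2.2081.

2.21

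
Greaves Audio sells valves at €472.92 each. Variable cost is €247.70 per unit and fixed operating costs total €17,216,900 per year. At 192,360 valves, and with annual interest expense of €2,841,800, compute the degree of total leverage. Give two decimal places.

At 192,360 units, contribution = 192,360 × €225.22 = €43,323,319.20.
Subtracting fixed costs: EBIT = €43,323,319.20 − €17,216,900 = €26,106,419.20. Interest = €2,841,800.00.
DOL = €43,323,319.20 ÷ €26,106,419.20 = 1.6595; DFL = €26,106,419.20 ÷ €23,264,619.20 = 1.1222.
Combined leverage = 1.6595 × 1.1222 = 1.8623.

1.86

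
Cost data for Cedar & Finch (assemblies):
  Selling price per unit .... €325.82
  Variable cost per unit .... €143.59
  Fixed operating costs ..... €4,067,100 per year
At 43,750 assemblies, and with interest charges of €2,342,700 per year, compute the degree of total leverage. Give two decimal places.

5.10

Contribution at this volume is 43,750 × €182.23 = €7,972,562.50.
Subtracting fixed costs: EBIT = €7,972,562.50 − €4,067,100 = €3,905,462.50. Interest = €2,342,700.00.
DOL = €7,972,562.50 ÷ €3,905,462.50 = 2.0414; DFL = €3,905,462.50 ÷ €1,562,762.50 = 2.4991.
Combined leverage = 2.0414 × 2.4991 = 5.1017.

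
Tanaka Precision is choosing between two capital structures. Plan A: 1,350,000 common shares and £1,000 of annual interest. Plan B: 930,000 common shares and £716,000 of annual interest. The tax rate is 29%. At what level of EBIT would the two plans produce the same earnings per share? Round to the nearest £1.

£2,299,214

At indifference, (EBIT − 1,000)(1 − t)/1,350,000 = (EBIT − 716,000)(1 − t)/930,000.
The (1 − t) factor cancels: (EBIT − 1,000) × 930,000 = (EBIT − 716,000) × 1,350,000.
EBIT × (1,350,000 − 930,000) = 716,000 × 1,350,000 − 1,000 × 930,000 = 965,670,000,000, so EBIT = 965,670,000,000 ÷ 420,000 = 2,299,214.29.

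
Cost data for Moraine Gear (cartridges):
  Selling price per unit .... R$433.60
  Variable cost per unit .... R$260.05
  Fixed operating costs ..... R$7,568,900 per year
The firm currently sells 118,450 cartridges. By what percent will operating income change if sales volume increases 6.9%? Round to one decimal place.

+10.9%

At 118,450 units, contribution = 118,450 × R$173.55 = R$20,556,997.50.
Operating income = contribution − fixed costs = R$20,556,997.50 − R$7,568,900 = R$12,988,097.50.
So DOL = total CM / EBIT = R$20,556,997.50 / R$12,988,097.50 = 1.5828.
%ΔEBIT = DOL × %ΔSales = 1.5828 × +6.9% = +10.9%.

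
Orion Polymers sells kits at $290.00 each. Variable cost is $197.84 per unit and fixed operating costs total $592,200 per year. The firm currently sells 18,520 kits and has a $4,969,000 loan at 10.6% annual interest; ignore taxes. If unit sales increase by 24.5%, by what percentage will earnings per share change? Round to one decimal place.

+71.1%

Contribution at this volume is 18,520 × $92.16 = $1,706,803.20.
Subtracting fixed costs: EBIT = $1,706,803.20 − $592,200 = $1,114,603.20.
After interest of $526,714.00, pre-tax earnings = $587,889.20.
DCL = total CM / (EBIT − I) = $1,706,803.20 / $587,889.20 = 2.9033.
%ΔEPS = DCL × %ΔSales = 2.9033 × +24.5% = +71.1%.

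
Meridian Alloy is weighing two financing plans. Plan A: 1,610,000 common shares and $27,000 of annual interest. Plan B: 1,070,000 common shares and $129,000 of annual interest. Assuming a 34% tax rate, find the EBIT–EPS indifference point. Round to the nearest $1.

$331,111

Set EPS_A = EPS_B: (EBIT − $27,000)(1 − 0.34) ÷ 1,610,000 = (EBIT − $129,000)(1 − 0.34) ÷ 1,070,000.
The (1 − t) factor cancels: (EBIT − 27,000) × 1,070,000 = (EBIT − 129,000) × 1,610,000.
EBIT × (1,610,000 − 1,070,000) = 129,000 × 1,610,000 − 27,000 × 1,070,000 = 178,800,000,000, so EBIT = 178,800,000,000 ÷ 540,000 = 331,111.11.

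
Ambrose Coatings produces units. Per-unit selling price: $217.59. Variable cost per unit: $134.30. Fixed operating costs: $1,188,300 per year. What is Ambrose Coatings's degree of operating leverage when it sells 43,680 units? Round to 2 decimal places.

At 43,680 units, contribution = 43,680 × $83.29 = $3,638,107.20.
Subtracting fixed costs: EBIT = $3,638,107.20 − $1,188,300 = $2,449,807.20.
So DOL = total CM / EBIT = $3,638,107.20 / $2,449,807.20 = 1.4851.

1.49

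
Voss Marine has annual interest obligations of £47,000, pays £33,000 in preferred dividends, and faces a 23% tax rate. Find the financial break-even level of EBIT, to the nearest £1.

£89,857

Preferred dividends are paid after tax, so their pre-tax equivalent is £33,000 ÷ (1 − 0.23) = £42,857.14.
EPS = 0 when EBIT covers interest plus the pre-tax preferred burden: £47,000 + £42,857.14 = £89,857.14.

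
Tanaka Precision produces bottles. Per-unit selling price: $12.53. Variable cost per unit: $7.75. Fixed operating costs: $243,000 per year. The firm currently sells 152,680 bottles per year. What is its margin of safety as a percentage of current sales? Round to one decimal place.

66.7%

Unit CM = price − variable cost = $12.53 − $7.75 = $4.78. Break-even units = $243,000 ÷ $4.78 = 50,836.82; break-even revenue = 50,836.82 × $12.53 = $636,985.36.
Current sales = 152,680 × $12.53 = $1,913,080.40.
Margin of safety = ($1,913,080.40 − $636,985.36) ÷ $1,913,080.40 = 66.7%.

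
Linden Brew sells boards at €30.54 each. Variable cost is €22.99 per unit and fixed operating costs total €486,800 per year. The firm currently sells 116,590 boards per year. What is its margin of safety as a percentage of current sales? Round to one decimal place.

44.7%

Unit CM = price − variable cost = €30.54 − €22.99 = €7.55. Break-even units = €486,800 ÷ €7.55 = 64,476.82; break-even revenue = 64,476.82 × €30.54 = €1,969,122.12.
Current sales = 116,590 × €30.54 = €3,560,658.60.
Margin of safety = (€3,560,658.60 − €1,969,122.12) ÷ €3,560,658.60 = 44.7%.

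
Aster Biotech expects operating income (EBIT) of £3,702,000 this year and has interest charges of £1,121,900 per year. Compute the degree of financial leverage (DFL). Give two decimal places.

Interest = £1,121,900.00.
DFL = EBIT ÷ (EBIT − I) = £3,702,000 ÷ (£3,702,000 − £1,121,900.00) = £3,702,000 ÷ £2,580,100.00 = 1.4348.

1.43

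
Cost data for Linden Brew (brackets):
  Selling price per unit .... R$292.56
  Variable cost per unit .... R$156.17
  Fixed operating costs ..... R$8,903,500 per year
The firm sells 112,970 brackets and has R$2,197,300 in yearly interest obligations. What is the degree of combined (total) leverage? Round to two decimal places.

At 112,970 units, contribution = 112,970 × R$136.39 = R$15,407,978.30.
Operating income = contribution − fixed costs = R$15,407,978.30 − R$8,903,500 = R$6,504,478.30. Interest = R$2,197,300.00.
DOL = R$15,407,978.30 ÷ R$6,504,478.30 = 2.3688; DFL = R$6,504,478.30 ÷ R$4,307,178.30 = 1.5101.
Combined leverage = 2.3688 × 1.5101 = 3.5771.

3.58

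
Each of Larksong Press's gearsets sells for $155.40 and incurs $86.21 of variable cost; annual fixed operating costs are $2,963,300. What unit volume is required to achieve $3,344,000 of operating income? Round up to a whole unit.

91,160 gearsets

Contribution margin per unit = $155.40 − $86.21 = $69.19.
Units = (FC + target) / CM = ($2,963,300 + $3,344,000) / $69.19 = 91,159.13, so 91,160 gearsets.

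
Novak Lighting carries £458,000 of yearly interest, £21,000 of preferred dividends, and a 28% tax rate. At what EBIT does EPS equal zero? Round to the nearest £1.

Grossing the preferred dividend up to pre-tax terms: £21,000 / (1 − 0.28) = £29,166.67.
Financial break-even EBIT = interest + D_p ÷ (1 − t) = £458,000 + £29,166.67 = £487,166.67.

£487,167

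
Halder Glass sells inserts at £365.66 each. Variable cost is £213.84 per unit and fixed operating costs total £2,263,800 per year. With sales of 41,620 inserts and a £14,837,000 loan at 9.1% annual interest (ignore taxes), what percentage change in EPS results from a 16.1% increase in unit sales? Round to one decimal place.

+37.6%

At 41,620 units, contribution = 41,620 × £151.82 = £6,318,748.40.
Operating income = contribution − fixed costs = £6,318,748.40 − £2,263,800 = £4,054,948.40.
Interest = £1,350,167.00, so EBIT − I = £2,704,781.40.
Degree of combined leverage = contribution ÷ (EBIT − I) = £6,318,748.40 ÷ £2,704,781.40 = 2.3361.
EPS therefore changes by 2.3361 × (+16.1%) = +37.6%.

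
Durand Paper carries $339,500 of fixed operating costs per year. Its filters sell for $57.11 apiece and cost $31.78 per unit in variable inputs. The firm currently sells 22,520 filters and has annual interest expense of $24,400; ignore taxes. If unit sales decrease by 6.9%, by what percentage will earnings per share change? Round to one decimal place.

Contribution at this volume is 22,520 × $25.33 = $570,431.60.
EBIT = $570,431.60 − $339,500 = $230,931.60.
After interest of $24,400.00, pre-tax earnings = $206,531.60.
DCL = total CM / (EBIT − I) = $570,431.60 / $206,531.60 = 2.7620.
EPS therefore changes by 2.7620 × (-6.9%) = -19.1%.

-19.1%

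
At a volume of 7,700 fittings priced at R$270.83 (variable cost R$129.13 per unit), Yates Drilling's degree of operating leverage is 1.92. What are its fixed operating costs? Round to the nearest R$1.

Total contribution margin = 7,700 × R$141.70 = R$1,091,090.00.
DOL = contribution / EBIT, so EBIT = R$1,091,090.00 / 1.92 = R$568,276.04.
And FC = contribution − EBIT = R$1,091,090.00 − R$568,276.04 = R$522,814.

R$522,814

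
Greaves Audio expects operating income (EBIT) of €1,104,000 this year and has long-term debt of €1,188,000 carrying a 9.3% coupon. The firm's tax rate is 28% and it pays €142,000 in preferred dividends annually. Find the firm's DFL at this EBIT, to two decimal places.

1.39

Interest = €110,484.00.
Pre-tax preferred-dividend burden = €142,000 ÷ (1 − 0.28) = €197,222.22.
DFL = EBIT ÷ [EBIT − I − D_p/(1−t)] = €1,104,000 ÷ [€1,104,000 − €110,484.00 − €197,222.22] = €1,104,000 ÷ €796,293.78 = 1.3864.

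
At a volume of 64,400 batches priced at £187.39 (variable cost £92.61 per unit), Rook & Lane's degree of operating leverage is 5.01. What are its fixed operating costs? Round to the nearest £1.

Total contribution margin = 64,400 × £94.78 = £6,103,832.00.
DOL = contribution / EBIT, so EBIT = £6,103,832.00 / 5.01 = £1,218,329.74.
And FC = contribution − EBIT = £6,103,832.00 − £1,218,329.74 = £4,885,502.

£4,885,502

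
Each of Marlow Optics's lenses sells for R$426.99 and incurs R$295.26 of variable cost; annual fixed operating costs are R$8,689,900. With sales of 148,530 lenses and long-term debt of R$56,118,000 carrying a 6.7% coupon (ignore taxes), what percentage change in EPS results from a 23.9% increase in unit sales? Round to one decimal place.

+65.7%

At 148,530 units, contribution = 148,530 × R$131.73 = R$19,565,856.90.
Subtracting fixed costs: EBIT = R$19,565,856.90 − R$8,689,900 = R$10,875,956.90.
After interest of R$3,759,906.00, pre-tax earnings = R$7,116,050.90.
DCL = total CM / (EBIT − I) = R$19,565,856.90 / R$7,116,050.90 = 2.7495.
EPS therefore changes by 2.7495 × (+23.9%) = +65.7%.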